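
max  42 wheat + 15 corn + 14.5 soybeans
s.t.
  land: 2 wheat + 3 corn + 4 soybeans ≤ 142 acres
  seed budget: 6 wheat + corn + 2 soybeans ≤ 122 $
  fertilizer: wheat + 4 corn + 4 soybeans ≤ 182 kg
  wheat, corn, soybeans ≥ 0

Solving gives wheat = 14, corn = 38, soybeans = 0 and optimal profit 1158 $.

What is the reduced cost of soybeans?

Check each constraint at x*: land 142/142 (tight); seed budget 122/122 (tight); fertilizer 166/182 (slack 16).
By complementary slackness, y = 0 for the non-binding constraint.
The binding rows give the dual system: 2·y_land + 6·y_seed budget = 42 and 3·y_land + 1·y_seed budget = 15.
→ y_land = 3 and y_seed budget = 6.
Reduced cost of soybeans: c₃ − yᵀa₃ = 14.5 − (3·4 + 6·2) = 14.5 − 24 = -9.5.

-9.5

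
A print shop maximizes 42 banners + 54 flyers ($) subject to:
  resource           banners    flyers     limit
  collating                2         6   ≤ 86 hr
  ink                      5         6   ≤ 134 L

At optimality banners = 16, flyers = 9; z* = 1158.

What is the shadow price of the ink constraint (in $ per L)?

Both collating and ink are binding at x*.
The binding rows give the dual system: 2·y_collating + 5·y_ink = 42 and 6·y_collating + 6·y_ink = 54.
Solving: y_collating = 1, y_ink = 8.
Shadow price of ink = 8.

8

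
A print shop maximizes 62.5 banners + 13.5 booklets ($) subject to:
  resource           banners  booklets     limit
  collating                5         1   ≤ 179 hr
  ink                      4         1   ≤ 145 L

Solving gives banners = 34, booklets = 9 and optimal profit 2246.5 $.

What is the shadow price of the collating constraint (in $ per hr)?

At the optimum: collating uses 179 of 179 (binding); ink uses 145 of 145 (binding).
The binding rows give the dual system: 5·y_collating + 4·y_ink = 62.5 and 1·y_collating + 1·y_ink = 13.5.
This yields shadow prices y_collating = 8.5, y_ink = 5.
Shadow price of collating = 8.5.

8.5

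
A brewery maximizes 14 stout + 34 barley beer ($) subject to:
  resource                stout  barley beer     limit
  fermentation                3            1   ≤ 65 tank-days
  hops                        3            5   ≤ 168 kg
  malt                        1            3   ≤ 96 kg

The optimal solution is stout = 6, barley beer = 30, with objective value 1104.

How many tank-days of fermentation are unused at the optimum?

fermentation used = 3·6 + 1·30 = 48; slack = 65 − 48 = 17.

17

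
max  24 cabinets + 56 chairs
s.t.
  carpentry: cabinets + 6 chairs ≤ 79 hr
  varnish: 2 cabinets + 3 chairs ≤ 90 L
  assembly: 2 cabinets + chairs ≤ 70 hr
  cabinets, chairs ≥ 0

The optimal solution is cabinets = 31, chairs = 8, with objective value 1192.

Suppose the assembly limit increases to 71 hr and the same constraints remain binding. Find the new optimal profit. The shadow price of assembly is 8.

1200

Δb = 1, so new z* = 1192 + (8)·(1) = 1192 + 8 = 1200.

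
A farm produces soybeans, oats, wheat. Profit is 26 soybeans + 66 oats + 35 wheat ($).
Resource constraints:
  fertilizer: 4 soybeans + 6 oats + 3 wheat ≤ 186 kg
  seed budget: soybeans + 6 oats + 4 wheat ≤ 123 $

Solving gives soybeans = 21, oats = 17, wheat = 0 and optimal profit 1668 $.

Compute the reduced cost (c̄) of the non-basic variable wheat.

-4

Check each constraint at x*: fertilizer 186/186 (tight); seed budget 123/123 (tight).
From A_Bᵀ y = c: 4·y_fertilizer + 1·y_seed budget = 26; 6·y_fertilizer + 6·y_seed budget = 66.
This yields shadow prices y_fertilizer = 5, y_seed budget = 6.
Reduced cost of wheat: c₃ − yᵀa₃ = 35 − (5·3 + 6·4) = 35 − 39 = -4.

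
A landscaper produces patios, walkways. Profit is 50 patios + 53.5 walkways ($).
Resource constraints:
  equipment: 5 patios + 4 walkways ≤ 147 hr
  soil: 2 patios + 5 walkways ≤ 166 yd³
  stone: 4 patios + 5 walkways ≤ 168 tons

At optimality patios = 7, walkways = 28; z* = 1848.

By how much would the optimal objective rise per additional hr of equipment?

At the optimum: equipment uses 147 of 147 (binding); soil uses 154 of 166 (slack = 12); stone uses 168 of 168 (binding).
Slack constraints have shadow price 0 (complementary slackness).
Dual feasibility on the basic columns requires 5·y_equipment + 4·y_stone = 50, 4·y_equipment + 5·y_stone = 53.5.
→ y_equipment = 4 and y_stone = 7.5.
Shadow price of equipment = 4.

4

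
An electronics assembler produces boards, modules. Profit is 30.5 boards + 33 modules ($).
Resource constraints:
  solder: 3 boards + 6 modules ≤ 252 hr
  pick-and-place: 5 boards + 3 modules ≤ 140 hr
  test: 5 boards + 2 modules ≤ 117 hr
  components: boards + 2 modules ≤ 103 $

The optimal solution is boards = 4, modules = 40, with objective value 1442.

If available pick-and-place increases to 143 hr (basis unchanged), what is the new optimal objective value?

Binding: solder and pick-and-place. Non-binding: test (17 unused), components (19 unused).
Since test, components are not tight, their duals are 0.
The binding rows give the dual system: 3·y_solder + 5·y_pick-and-place = 30.5 and 6·y_solder + 3·y_pick-and-place = 33.
This yields shadow prices y_solder = 3.5, y_pick-and-place = 4.
Δz = y_pick-and-place·Δb = 4 × (3) = 12, so new z* = 1442 + 12 = 1454.

1454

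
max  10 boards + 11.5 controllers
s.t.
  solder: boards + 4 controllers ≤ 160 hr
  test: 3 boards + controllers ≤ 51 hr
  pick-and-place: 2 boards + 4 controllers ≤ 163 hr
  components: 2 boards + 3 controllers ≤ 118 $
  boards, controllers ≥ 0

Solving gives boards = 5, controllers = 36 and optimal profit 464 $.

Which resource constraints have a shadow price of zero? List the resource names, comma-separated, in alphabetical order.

pick-and-place, solder

solder: 149/160 (slack 11)
test: 51/51 (binding)
pick-and-place: 154/163 (slack 9)
components: 118/118 (binding)
By complementary slackness, a constraint with positive slack has shadow price 0 → pick-and-place, solder.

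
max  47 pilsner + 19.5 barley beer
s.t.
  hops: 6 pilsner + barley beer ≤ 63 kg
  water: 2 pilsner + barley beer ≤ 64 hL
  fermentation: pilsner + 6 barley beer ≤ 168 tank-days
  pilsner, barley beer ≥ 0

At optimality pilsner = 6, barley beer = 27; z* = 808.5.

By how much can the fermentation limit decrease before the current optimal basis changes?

157.5

Binding constraints: hops, fermentation. The basis is B = [[6,1],[1,6]] with det 35.
Per unit decrease in fermentation, x* moves by d = (0.0286, -0.1714).
The basis stays optimal until barley beer reaches 0; allowable decrease = 157.5 tank-days.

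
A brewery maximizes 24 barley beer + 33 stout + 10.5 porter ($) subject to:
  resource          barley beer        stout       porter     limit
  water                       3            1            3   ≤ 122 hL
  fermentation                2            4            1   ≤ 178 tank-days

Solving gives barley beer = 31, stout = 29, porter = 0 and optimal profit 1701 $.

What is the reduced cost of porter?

At the optimum: water uses 122 of 122 (binding); fermentation uses 178 of 178 (binding).
Dual feasibility on the basic columns requires 3·y_water + 2·y_fermentation = 24, 1·y_water + 4·y_fermentation = 33.
→ y_water = 3 and y_fermentation = 7.5.
Reduced cost of porter: c₃ − yᵀa₃ = 10.5 − (3·3 + 7.5·1) = 10.5 − 16.5 = -6.

-6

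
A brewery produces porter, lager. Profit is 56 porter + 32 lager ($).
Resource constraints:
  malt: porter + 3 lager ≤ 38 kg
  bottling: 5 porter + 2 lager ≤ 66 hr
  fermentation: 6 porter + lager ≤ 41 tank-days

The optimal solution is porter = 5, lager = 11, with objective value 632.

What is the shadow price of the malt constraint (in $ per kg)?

At the optimum: malt uses 38 of 38 (binding); bottling uses 47 of 66 (slack = 19); fermentation uses 41 of 41 (binding).
Since bottling is not tight, its dual is 0.
From A_Bᵀ y = c: 1·y_malt + 6·y_fermentation = 56; 3·y_malt + 1·y_fermentation = 32.
Solving: y_malt = 8, y_fermentation = 8.
Shadow price of malt = 8.

8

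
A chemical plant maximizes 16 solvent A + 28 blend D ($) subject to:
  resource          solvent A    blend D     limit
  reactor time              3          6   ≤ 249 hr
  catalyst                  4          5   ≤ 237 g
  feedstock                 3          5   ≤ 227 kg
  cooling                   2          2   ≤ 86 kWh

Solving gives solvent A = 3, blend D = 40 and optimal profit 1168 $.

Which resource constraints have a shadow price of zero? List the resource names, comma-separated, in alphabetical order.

catalyst, feedstock

reactor time: 249/249 (binding)
catalyst: 212/237 (slack 25)
feedstock: 209/227 (slack 18)
cooling: 86/86 (binding)
By complementary slackness, a constraint with positive slack has shadow price 0 → catalyst, feedstock.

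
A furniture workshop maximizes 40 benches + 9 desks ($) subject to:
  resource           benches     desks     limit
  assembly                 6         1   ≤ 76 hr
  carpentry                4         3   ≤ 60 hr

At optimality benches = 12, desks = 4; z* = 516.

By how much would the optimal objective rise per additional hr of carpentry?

Check each constraint at x*: assembly 76/76 (tight); carpentry 60/60 (tight).
Dual feasibility on the basic columns requires 6·y_assembly + 4·y_carpentry = 40, 1·y_assembly + 3·y_carpentry = 9.
Solving: y_assembly = 6, y_carpentry = 1.
Shadow price of carpentry = 1.

1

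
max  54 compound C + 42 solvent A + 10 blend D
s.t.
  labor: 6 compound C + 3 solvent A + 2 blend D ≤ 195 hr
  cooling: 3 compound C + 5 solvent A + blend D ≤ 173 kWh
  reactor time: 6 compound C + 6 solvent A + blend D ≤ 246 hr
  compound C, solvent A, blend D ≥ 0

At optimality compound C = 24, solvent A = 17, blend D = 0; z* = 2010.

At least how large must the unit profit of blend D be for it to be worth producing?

Binding: labor and reactor time. Non-binding: cooling (16 unused).
By complementary slackness, y = 0 for the non-binding constraint.
From A_Bᵀ y = c: 6·y_labor + 6·y_reactor time = 54; 3·y_labor + 6·y_reactor time = 42.
This yields shadow prices y_labor = 4, y_reactor time = 5.
blend D enters the basis when its profit ≥ yᵀa₃ = 4·2 + 5·1 = 13.

13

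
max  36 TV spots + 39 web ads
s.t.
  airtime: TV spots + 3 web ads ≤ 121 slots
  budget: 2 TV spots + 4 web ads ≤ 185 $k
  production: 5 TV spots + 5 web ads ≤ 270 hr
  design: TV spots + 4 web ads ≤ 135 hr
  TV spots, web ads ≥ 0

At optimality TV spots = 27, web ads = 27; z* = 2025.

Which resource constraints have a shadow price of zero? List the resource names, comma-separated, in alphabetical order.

airtime, budget

airtime: 108/121 (slack 13)
budget: 162/185 (slack 23)
production: 270/270 (binding)
design: 135/135 (binding)
By complementary slackness, a constraint with positive slack has shadow price 0 → airtime, budget.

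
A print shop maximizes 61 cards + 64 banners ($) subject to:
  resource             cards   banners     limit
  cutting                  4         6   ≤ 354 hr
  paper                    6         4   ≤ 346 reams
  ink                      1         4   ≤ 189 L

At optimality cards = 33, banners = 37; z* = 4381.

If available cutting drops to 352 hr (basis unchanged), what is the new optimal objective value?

Binding: cutting and paper. Non-binding: ink (8 unused).
Since ink is not tight, its dual is 0.
From A_Bᵀ y = c: 4·y_cutting + 6·y_paper = 61; 6·y_cutting + 4·y_paper = 64.
Solving: y_cutting = 7, y_paper = 5.5.
Δz = y_cutting·Δb = 7 × (-2) = -14, so new z* = 4381 − 14 = 4367.

4367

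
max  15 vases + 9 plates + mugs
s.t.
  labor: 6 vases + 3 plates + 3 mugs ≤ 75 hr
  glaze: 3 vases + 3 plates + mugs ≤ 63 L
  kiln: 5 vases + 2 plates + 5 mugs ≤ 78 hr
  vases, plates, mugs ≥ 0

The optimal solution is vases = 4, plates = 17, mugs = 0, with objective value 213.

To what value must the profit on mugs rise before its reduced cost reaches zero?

7

Check each constraint at x*: labor 75/75 (tight); glaze 63/63 (tight); kiln 54/78 (slack 24).
Since kiln is not tight, its dual is 0.
The binding rows give the dual system: 6·y_labor + 3·y_glaze = 15 and 3·y_labor + 3·y_glaze = 9.
Solving: y_labor = 2, y_glaze = 1.
mugs enters the basis when its profit ≥ yᵀa₃ = 2·3 + 1·1 = 7.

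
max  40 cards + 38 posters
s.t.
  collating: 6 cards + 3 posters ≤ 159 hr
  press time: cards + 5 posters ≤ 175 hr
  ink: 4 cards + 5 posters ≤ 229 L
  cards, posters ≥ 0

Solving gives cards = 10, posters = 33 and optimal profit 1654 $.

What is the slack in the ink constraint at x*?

ink used = 4·10 + 5·33 = 205; slack = 229 − 205 = 24.

24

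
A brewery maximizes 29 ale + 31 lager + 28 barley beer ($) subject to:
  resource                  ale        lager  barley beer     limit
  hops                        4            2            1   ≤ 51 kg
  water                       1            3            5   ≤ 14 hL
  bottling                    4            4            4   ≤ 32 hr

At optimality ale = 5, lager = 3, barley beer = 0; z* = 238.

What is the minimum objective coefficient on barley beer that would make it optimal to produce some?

At the optimum: hops uses 26 of 51 (slack = 25); water uses 14 of 14 (binding); bottling uses 32 of 32 (binding).
Slack constraints have shadow price 0 (complementary slackness).
Dual feasibility on the basic columns requires 1·y_water + 4·y_bottling = 29, 3·y_water + 4·y_bottling = 31.
This yields shadow prices y_water = 1, y_bottling = 7.
barley beer enters the basis when its profit ≥ yᵀa₃ = 1·5 + 7·4 = 33.

33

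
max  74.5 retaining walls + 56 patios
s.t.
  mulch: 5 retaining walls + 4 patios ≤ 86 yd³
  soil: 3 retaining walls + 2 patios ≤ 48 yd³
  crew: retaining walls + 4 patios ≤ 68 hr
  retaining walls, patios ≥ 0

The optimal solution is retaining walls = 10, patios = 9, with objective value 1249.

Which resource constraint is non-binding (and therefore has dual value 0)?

mulch: 86/86 (binding)
soil: 48/48 (binding)
crew: 46/68 (slack 22)
By complementary slackness, a constraint with positive slack has shadow price 0 → crew.

crew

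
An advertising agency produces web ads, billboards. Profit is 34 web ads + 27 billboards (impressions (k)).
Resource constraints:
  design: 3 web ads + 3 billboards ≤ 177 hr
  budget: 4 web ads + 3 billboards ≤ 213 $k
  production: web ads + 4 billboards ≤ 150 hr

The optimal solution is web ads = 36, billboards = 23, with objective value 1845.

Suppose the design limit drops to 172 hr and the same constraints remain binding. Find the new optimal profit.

1835

At the optimum: design uses 177 of 177 (binding); budget uses 213 of 213 (binding); production uses 128 of 150 (slack = 22).
Since production is not tight, its dual is 0.
Dual feasibility on the basic columns requires 3·y_design + 4·y_budget = 34, 3·y_design + 3·y_budget = 27.
→ y_design = 2 and y_budget = 7.
Δz = y_design·Δb = 2 × (-5) = -10, so new z* = 1845 − 10 = 1835.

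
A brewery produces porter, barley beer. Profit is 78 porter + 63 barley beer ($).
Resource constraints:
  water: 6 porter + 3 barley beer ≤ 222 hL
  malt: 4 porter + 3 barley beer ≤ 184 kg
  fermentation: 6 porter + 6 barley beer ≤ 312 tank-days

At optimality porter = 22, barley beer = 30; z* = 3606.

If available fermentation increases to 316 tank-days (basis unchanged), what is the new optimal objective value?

Binding: water and fermentation. Non-binding: malt (6 unused).
Since malt is not tight, its dual is 0.
Dual feasibility on the basic columns requires 6·y_water + 6·y_fermentation = 78, 3·y_water + 6·y_fermentation = 63.
→ y_water = 5 and y_fermentation = 8.
Δz = y_fermentation·Δb = 8 × (4) = 32, so new z* = 3606 + 32 = 3638.

3638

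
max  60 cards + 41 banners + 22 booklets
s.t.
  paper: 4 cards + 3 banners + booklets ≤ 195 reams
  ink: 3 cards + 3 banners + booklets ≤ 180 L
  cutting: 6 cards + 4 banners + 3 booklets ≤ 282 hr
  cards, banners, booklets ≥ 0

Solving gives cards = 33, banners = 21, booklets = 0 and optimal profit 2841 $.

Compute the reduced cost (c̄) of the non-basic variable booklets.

Check each constraint at x*: paper 195/195 (tight); ink 162/180 (slack 18); cutting 282/282 (tight).
Slack constraints have shadow price 0 (complementary slackness).
The binding rows give the dual system: 4·y_paper + 6·y_cutting = 60 and 3·y_paper + 4·y_cutting = 41.
→ y_paper = 3 and y_cutting = 8.
Reduced cost of booklets: c₃ − yᵀa₃ = 22 − (3·1 + 8·3) = 22 − 27 = -5.

-5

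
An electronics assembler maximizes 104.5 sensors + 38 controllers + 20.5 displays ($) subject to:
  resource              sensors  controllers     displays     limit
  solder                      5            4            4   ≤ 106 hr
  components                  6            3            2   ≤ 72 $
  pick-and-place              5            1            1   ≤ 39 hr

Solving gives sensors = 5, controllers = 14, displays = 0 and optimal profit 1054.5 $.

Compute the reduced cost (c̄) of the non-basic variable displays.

Binding: components and pick-and-place. Non-binding: solder (25 unused).
Slack constraints have shadow price 0 (complementary slackness).
The binding rows give the dual system: 6·y_components + 5·y_pick-and-place = 104.5 and 3·y_components + 1·y_pick-and-place = 38.
This yields shadow prices y_components = 9.5, y_pick-and-place = 9.5.
Reduced cost of displays: c₃ − yᵀa₃ = 20.5 − (9.5·2 + 9.5·1) = 20.5 − 28.5 = -8.

-8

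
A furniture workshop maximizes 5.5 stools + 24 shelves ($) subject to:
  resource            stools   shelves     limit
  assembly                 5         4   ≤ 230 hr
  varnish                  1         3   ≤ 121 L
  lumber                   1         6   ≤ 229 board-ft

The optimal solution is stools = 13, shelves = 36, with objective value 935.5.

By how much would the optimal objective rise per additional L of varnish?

At the optimum: assembly uses 209 of 230 (slack = 21); varnish uses 121 of 121 (binding); lumber uses 229 of 229 (binding).
Slack constraints have shadow price 0 (complementary slackness).
From A_Bᵀ y = c: 1·y_varnish + 1·y_lumber = 5.5; 3·y_varnish + 6·y_lumber = 24.
This yields shadow prices y_varnish = 3, y_lumber = 2.5.
Shadow price of varnish = 3.

3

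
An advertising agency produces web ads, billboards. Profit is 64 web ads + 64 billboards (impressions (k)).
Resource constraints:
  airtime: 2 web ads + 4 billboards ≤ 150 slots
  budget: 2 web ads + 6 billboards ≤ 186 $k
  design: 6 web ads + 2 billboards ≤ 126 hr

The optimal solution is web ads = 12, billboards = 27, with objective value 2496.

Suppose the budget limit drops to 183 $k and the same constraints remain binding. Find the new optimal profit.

Binding: budget and design. Non-binding: airtime (18 unused).
Since airtime is not tight, its dual is 0.
From A_Bᵀ y = c: 2·y_budget + 6·y_design = 64; 6·y_budget + 2·y_design = 64.
→ y_budget = 8 and y_design = 8.
Δz = y_budget·Δb = 8 × (-3) = -24, so new z* = 2496 − 24 = 2472.

2472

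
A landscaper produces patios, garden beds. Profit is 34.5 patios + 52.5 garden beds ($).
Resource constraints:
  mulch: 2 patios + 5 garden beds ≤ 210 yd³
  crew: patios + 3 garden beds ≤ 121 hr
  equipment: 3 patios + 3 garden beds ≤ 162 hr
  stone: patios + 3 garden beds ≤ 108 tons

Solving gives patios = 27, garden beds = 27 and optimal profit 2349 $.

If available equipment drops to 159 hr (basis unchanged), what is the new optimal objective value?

At the optimum: mulch uses 189 of 210 (slack = 21); crew uses 108 of 121 (slack = 13); equipment uses 162 of 162 (binding); stone uses 108 of 108 (binding).
Slack constraints have shadow price 0 (complementary slackness).
From A_Bᵀ y = c: 3·y_equipment + 1·y_stone = 34.5; 3·y_equipment + 3·y_stone = 52.5.
Solving: y_equipment = 8.5, y_stone = 9.
Δz = y_equipment·Δb = 8.5 × (-3) = -25.5, so new z* = 2349 − 25.5 = 2323.5.

2323.5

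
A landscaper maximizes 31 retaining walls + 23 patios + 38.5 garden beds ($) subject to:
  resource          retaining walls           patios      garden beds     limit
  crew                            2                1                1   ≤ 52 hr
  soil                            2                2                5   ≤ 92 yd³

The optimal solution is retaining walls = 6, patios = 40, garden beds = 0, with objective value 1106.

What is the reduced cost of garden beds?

-7

Check each constraint at x*: crew 52/52 (tight); soil 92/92 (tight).
From A_Bᵀ y = c: 2·y_crew + 2·y_soil = 31; 1·y_crew + 2·y_soil = 23.
Solving: y_crew = 8, y_soil = 7.5.
Reduced cost of garden beds: c₃ − yᵀa₃ = 38.5 − (8·1 + 7.5·5) = 38.5 − 45.5 = -7.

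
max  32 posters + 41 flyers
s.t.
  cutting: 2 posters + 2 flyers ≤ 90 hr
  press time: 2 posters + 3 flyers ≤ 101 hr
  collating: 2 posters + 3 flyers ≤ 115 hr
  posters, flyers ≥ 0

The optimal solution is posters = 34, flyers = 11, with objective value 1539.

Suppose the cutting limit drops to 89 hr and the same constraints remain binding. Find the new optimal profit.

Binding: cutting and press time. Non-binding: collating (14 unused).
By complementary slackness, y = 0 for the non-binding constraint.
Dual feasibility on the basic columns requires 2·y_cutting + 2·y_press time = 32, 2·y_cutting + 3·y_press time = 41.
Solving: y_cutting = 7, y_press time = 9.
Δz = y_cutting·Δb = 7 × (-1) = -7, so new z* = 1539 − 7 = 1532.

1532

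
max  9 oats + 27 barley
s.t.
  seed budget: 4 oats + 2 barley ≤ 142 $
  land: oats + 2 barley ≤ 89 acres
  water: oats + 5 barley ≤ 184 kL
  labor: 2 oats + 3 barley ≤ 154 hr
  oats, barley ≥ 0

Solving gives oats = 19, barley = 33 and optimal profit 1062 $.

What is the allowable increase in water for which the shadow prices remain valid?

Binding constraints: seed budget, water. The basis is B = [[4,2],[1,5]] with det 18.
Per unit increase in water, x* moves by d = (-0.1111, 0.2222).
The basis stays optimal until land becomes binding; allowable increase = 12 kL.

12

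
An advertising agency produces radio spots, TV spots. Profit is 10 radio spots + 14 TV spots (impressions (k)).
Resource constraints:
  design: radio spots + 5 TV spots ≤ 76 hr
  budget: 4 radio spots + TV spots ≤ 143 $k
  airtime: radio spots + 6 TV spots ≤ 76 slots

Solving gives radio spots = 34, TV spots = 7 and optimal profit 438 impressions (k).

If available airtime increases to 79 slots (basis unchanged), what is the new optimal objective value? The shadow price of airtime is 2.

Δb = 3, so new z* = 438 + (2)·(3) = 438 + 6 = 444.

444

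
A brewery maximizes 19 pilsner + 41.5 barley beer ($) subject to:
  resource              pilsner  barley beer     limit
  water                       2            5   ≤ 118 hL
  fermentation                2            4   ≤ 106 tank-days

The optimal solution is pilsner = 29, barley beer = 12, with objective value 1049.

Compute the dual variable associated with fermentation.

At the optimum: water uses 118 of 118 (binding); fermentation uses 106 of 106 (binding).
The binding rows give the dual system: 2·y_water + 2·y_fermentation = 19 and 5·y_water + 4·y_fermentation = 41.5.
This yields shadow prices y_water = 3.5, y_fermentation = 6.
Shadow price of fermentation = 6.

6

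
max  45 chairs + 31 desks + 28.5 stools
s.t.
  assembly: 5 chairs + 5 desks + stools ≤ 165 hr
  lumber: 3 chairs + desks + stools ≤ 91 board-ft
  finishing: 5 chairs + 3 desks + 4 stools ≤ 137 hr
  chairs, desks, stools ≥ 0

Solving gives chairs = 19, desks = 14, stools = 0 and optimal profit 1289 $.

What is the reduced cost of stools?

At the optimum: assembly uses 165 of 165 (binding); lumber uses 71 of 91 (slack = 20); finishing uses 137 of 137 (binding).
Slack constraints have shadow price 0 (complementary slackness).
The binding rows give the dual system: 5·y_assembly + 5·y_finishing = 45 and 5·y_assembly + 3·y_finishing = 31.
This yields shadow prices y_assembly = 2, y_finishing = 7.
Reduced cost of stools: c₃ − yᵀa₃ = 28.5 − (2·1 + 7·4) = 28.5 − 30 = -1.5.

-1.5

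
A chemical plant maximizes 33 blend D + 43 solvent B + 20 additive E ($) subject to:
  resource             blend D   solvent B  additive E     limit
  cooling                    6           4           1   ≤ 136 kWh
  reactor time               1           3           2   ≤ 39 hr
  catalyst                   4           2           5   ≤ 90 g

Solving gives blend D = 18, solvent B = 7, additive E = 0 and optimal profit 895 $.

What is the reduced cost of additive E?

-2

Binding: cooling and reactor time. Non-binding: catalyst (4 unused).
By complementary slackness, y = 0 for the non-binding constraint.
The binding rows give the dual system: 6·y_cooling + 1·y_reactor time = 33 and 4·y_cooling + 3·y_reactor time = 43.
Solving: y_cooling = 4, y_reactor time = 9.
Reduced cost of additive E: c₃ − yᵀa₃ = 20 − (4·1 + 9·2) = 20 − 22 = -2.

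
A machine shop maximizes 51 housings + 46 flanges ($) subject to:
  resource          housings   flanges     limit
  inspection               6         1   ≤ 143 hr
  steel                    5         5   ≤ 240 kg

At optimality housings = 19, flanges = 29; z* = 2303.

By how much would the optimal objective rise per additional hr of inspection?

Both inspection and steel are binding at x*.
The binding rows give the dual system: 6·y_inspection + 5·y_steel = 51 and 1·y_inspection + 5·y_steel = 46.
→ y_inspection = 1 and y_steel = 9.
Shadow price of inspection = 1.

1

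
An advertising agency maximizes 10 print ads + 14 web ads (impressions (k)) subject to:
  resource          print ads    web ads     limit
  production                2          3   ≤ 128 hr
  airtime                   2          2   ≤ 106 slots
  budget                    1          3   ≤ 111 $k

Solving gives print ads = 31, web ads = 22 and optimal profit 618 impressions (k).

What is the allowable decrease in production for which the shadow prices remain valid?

Binding constraints: production, airtime. The basis is B = [[2,3],[2,2]] with det -2.
Per unit decrease in production, x* moves by d = (1, -1).
The basis stays optimal until web ads reaches 0; allowable decrease = 22 hr.

22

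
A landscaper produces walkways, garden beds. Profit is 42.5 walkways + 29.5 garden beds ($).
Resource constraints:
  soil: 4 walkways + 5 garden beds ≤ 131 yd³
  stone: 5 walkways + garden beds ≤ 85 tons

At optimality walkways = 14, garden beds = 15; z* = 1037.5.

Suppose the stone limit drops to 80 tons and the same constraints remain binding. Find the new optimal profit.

Both soil and stone are binding at x*.
From A_Bᵀ y = c: 4·y_soil + 5·y_stone = 42.5; 5·y_soil + 1·y_stone = 29.5.
This yields shadow prices y_soil = 5, y_stone = 4.5.
Δz = y_stone·Δb = 4.5 × (-5) = -22.5, so new z* = 1037.5 − 22.5 = 1015.

1015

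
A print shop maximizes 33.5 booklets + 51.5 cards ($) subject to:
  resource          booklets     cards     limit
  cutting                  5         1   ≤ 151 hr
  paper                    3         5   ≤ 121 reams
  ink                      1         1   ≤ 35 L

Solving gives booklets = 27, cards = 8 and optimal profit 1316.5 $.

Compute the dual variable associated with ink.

Binding: paper and ink. Non-binding: cutting (8 unused).
Since cutting is not tight, its dual is 0.
Dual feasibility on the basic columns requires 3·y_paper + 1·y_ink = 33.5, 5·y_paper + 1·y_ink = 51.5.
→ y_paper = 9 and y_ink = 6.5.
Shadow price of ink = 6.5.

6.5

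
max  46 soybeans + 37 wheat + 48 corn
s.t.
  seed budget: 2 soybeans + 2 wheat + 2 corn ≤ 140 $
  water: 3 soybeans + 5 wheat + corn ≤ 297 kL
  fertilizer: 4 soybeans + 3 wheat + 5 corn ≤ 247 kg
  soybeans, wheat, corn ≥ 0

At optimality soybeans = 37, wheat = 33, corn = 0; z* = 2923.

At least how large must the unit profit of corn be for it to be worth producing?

At the optimum: seed budget uses 140 of 140 (binding); water uses 276 of 297 (slack = 21); fertilizer uses 247 of 247 (binding).
By complementary slackness, y = 0 for the non-binding constraint.
Dual feasibility on the basic columns requires 2·y_seed budget + 4·y_fertilizer = 46, 2·y_seed budget + 3·y_fertilizer = 37.
→ y_seed budget = 5 and y_fertilizer = 9.
corn enters the basis when its profit ≥ yᵀa₃ = 5·2 + 9·5 = 55.

55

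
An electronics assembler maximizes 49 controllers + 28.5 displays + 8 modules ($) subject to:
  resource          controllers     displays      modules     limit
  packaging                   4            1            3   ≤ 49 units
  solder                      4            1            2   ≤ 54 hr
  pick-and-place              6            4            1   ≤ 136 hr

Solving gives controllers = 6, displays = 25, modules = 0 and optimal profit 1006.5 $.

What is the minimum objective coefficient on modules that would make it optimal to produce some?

Check each constraint at x*: packaging 49/49 (tight); solder 49/54 (slack 5); pick-and-place 136/136 (tight).
By complementary slackness, y = 0 for the non-binding constraint.
The binding rows give the dual system: 4·y_packaging + 6·y_pick-and-place = 49 and 1·y_packaging + 4·y_pick-and-place = 28.5.
→ y_packaging = 2.5 and y_pick-and-place = 6.5.
modules enters the basis when its profit ≥ yᵀa₃ = 2.5·3 + 6.5·1 = 14.

14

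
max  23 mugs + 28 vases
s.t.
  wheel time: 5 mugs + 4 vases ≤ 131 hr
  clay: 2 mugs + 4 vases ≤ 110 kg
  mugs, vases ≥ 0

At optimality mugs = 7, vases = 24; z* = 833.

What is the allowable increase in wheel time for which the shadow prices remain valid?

Binding constraints: wheel time, clay. The basis is B = [[5,4],[2,4]] with det 12.
Per unit increase in wheel time, x* moves by d = (0.3333, -0.1667).
The basis stays optimal until vases reaches 0; allowable increase = 144 hr.

144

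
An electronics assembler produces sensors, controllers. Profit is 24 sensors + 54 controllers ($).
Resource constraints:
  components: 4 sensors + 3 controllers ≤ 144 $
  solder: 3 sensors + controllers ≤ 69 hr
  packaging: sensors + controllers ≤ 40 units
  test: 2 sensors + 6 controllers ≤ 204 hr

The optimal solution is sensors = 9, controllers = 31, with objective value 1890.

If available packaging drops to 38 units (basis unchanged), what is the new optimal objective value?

1872

Check each constraint at x*: components 129/144 (slack 15); solder 58/69 (slack 11); packaging 40/40 (tight); test 204/204 (tight).
By complementary slackness, y = 0 for the non-binding constraints.
The binding rows give the dual system: 1·y_packaging + 2·y_test = 24 and 1·y_packaging + 6·y_test = 54.
→ y_packaging = 9 and y_test = 7.5.
Δz = y_packaging·Δb = 9 × (-2) = -18, so new z* = 1890 − 18 = 1872.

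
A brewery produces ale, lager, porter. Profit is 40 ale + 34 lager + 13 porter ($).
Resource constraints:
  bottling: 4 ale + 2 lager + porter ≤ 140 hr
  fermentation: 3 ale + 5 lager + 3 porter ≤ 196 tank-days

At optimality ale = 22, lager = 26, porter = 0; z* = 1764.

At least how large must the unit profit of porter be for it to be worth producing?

19

Check each constraint at x*: bottling 140/140 (tight); fermentation 196/196 (tight).
Dual feasibility on the basic columns requires 4·y_bottling + 3·y_fermentation = 40, 2·y_bottling + 5·y_fermentation = 34.
This yields shadow prices y_bottling = 7, y_fermentation = 4.
porter enters the basis when its profit ≥ yᵀa₃ = 7·1 + 4·3 = 19.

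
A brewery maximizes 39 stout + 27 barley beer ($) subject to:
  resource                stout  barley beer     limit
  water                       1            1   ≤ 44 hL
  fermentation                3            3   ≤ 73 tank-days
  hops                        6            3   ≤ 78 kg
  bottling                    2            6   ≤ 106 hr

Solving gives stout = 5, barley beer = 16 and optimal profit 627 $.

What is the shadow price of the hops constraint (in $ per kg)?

Binding: hops and bottling. Non-binding: water (23 unused), fermentation (10 unused).
Slack constraints have shadow price 0 (complementary slackness).
From A_Bᵀ y = c: 6·y_hops + 2·y_bottling = 39; 3·y_hops + 6·y_bottling = 27.
Solving: y_hops = 6, y_bottling = 1.5.
Shadow price of hops = 6.

6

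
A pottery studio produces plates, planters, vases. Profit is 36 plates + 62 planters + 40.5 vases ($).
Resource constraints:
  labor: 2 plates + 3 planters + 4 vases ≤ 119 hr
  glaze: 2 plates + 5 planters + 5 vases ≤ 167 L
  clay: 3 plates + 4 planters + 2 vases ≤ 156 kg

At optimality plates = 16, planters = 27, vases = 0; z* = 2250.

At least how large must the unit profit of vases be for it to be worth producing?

46

Binding: glaze and clay. Non-binding: labor (6 unused).
Since labor is not tight, its dual is 0.
Dual feasibility on the basic columns requires 2·y_glaze + 3·y_clay = 36, 5·y_glaze + 4·y_clay = 62.
This yields shadow prices y_glaze = 6, y_clay = 8.
vases enters the basis when its profit ≥ yᵀa₃ = 6·5 + 8·2 = 46.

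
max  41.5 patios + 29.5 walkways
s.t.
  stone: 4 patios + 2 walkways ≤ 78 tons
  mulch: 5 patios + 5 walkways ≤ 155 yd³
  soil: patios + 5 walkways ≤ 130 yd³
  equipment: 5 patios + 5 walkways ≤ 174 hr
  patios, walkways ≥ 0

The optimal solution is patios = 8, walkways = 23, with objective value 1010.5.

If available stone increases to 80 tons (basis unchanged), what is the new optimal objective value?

Binding: stone and mulch. Non-binding: soil (7 unused), equipment (19 unused).
Since soil, equipment are not tight, their duals are 0.
Dual feasibility on the basic columns requires 4·y_stone + 5·y_mulch = 41.5, 2·y_stone + 5·y_mulch = 29.5.
This yields shadow prices y_stone = 6, y_mulch = 3.5.
Δz = y_stone·Δb = 6 × (2) = 12, so new z* = 1010.5 + 12 = 1022.5.

1022.5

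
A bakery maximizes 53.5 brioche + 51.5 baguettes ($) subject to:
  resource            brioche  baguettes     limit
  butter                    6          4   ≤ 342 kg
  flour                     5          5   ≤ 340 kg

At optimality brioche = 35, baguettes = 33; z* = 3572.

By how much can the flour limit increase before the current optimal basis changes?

Binding constraints: butter, flour. The basis is B = [[6,4],[5,5]] with det 10.
Per unit increase in flour, x* moves by d = (-0.4, 0.6).
The basis stays optimal until brioche reaches 0; allowable increase = 87.5 kg.

87.5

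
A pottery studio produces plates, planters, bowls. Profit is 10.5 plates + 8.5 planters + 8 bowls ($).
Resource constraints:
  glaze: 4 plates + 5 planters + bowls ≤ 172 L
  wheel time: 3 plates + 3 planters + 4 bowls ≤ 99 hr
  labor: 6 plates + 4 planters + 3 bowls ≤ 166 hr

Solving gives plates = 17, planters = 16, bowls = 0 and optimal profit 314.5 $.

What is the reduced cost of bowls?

-1

Binding: wheel time and labor. Non-binding: glaze (24 unused).
Slack constraints have shadow price 0 (complementary slackness).
From A_Bᵀ y = c: 3·y_wheel time + 6·y_labor = 10.5; 3·y_wheel time + 4·y_labor = 8.5.
→ y_wheel time = 1.5 and y_labor = 1.
Reduced cost of bowls: c₃ − yᵀa₃ = 8 − (1.5·4 + 1·3) = 8 − 9 = -1.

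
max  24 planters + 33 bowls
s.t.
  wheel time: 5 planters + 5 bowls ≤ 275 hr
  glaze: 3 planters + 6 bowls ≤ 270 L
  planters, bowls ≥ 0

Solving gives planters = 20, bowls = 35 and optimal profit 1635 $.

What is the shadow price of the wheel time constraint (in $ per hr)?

3

Both wheel time and glaze are binding at x*.
Dual feasibility on the basic columns requires 5·y_wheel time + 3·y_glaze = 24, 5·y_wheel time + 6·y_glaze = 33.
→ y_wheel time = 3 and y_glaze = 3.
Shadow price of wheel time = 3.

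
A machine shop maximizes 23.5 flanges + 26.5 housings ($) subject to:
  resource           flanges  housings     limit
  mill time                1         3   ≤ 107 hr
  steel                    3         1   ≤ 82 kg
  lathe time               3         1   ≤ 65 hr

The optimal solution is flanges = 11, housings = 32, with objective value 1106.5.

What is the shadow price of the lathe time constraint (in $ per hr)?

Check each constraint at x*: mill time 107/107 (tight); steel 65/82 (slack 17); lathe time 65/65 (tight).
By complementary slackness, y = 0 for the non-binding constraint.
From A_Bᵀ y = c: 1·y_mill time + 3·y_lathe time = 23.5; 3·y_mill time + 1·y_lathe time = 26.5.
Solving: y_mill time = 7, y_lathe time = 5.5.
Shadow price of lathe time = 5.5.

5.5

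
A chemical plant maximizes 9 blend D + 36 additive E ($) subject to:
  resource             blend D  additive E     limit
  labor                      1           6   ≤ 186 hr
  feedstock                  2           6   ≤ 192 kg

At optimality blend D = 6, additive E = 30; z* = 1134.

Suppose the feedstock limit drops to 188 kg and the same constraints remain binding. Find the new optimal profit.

Both labor and feedstock are binding at x*.
Dual feasibility on the basic columns requires 1·y_labor + 2·y_feedstock = 9, 6·y_labor + 6·y_feedstock = 36.
→ y_labor = 3 and y_feedstock = 3.
Δz = y_feedstock·Δb = 3 × (-4) = -12, so new z* = 1134 − 12 = 1122.

1122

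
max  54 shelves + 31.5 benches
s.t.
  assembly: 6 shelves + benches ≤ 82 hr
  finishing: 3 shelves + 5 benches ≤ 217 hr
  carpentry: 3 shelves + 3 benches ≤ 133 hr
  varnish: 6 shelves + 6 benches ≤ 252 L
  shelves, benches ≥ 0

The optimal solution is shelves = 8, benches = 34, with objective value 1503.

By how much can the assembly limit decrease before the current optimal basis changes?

40

Binding constraints: assembly, varnish. The basis is B = [[6,1],[6,6]] with det 30.
Per unit decrease in assembly, x* moves by d = (-0.2, 0.2).
The basis stays optimal until shelves reaches 0; allowable decrease = 40 hr.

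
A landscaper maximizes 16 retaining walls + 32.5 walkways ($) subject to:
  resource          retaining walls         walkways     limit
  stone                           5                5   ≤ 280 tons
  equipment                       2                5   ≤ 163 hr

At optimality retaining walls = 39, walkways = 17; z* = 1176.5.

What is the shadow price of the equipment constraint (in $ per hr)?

5.5

Check each constraint at x*: stone 280/280 (tight); equipment 163/163 (tight).
Dual feasibility on the basic columns requires 5·y_stone + 2·y_equipment = 16, 5·y_stone + 5·y_equipment = 32.5.
Solving: y_stone = 1, y_equipment = 5.5.
Shadow price of equipment = 5.5.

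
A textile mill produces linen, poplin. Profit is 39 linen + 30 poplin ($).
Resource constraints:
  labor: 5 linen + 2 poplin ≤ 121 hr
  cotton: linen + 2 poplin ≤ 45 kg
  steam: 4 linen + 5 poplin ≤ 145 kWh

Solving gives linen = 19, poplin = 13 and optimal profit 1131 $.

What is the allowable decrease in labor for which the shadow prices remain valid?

76

Binding constraints: labor, cotton. The basis is B = [[5,2],[1,2]] with det 8.
Per unit decrease in labor, x* moves by d = (-0.25, 0.125).
The basis stays optimal until linen reaches 0; allowable decrease = 76 hr.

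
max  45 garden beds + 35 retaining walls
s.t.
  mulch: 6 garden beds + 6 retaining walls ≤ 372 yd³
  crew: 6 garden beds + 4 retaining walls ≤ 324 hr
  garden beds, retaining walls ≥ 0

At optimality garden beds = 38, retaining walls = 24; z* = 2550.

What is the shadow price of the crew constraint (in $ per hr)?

5

Both mulch and crew are binding at x*.
Dual feasibility on the basic columns requires 6·y_mulch + 6·y_crew = 45, 6·y_mulch + 4·y_crew = 35.
→ y_mulch = 2.5 and y_crew = 5.
Shadow price of crew = 5.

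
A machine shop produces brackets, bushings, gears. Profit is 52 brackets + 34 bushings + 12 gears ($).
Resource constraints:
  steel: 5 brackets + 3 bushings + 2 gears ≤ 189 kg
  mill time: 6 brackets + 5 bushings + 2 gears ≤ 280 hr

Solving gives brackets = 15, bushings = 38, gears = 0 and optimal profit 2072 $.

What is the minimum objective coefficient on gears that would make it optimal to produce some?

20

Check each constraint at x*: steel 189/189 (tight); mill time 280/280 (tight).
Dual feasibility on the basic columns requires 5·y_steel + 6·y_mill time = 52, 3·y_steel + 5·y_mill time = 34.
→ y_steel = 8 and y_mill time = 2.
gears enters the basis when its profit ≥ yᵀa₃ = 8·2 + 2·2 = 20.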